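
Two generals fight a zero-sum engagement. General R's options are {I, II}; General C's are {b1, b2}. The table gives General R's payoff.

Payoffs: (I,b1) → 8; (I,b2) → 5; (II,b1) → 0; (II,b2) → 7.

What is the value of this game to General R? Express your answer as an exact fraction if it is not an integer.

28/5

Row minima: I → 5, II → 0; maximin = 5.
Column maxima: b1 → 8, b2 → 7; minimax = 7.
5 ≠ 7, so there is no saddle point; optimal play is mixed.
Let General R play I with probability p. Expected payoff against b1: 8p + 0(1−p) = 8p; against b2: 5p + 7(1−p) = −2p + 7.
Setting these equal: 8p = −2p + 7 ⇒ 10p = 7 ⇒ p = 7/10, and the value is (8)·(7/10) = 28/5.
For General C: with q = P(b1), equating I's and II's payoffs gives 3q + 5 = −7q + 7 ⇒ q = 1/5.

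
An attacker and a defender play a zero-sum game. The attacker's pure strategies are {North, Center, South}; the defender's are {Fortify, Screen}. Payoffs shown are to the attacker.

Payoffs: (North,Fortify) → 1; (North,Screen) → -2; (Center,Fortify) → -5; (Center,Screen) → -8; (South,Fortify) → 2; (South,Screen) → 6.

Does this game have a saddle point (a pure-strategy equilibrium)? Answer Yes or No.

Yes

Row minima: North → -2, Center → -8, South → 2; maximin = 2.
Column maxima: Fortify → 2, Screen → 6; minimax = 2.
maximin = minimax = 2, so a saddle point exists.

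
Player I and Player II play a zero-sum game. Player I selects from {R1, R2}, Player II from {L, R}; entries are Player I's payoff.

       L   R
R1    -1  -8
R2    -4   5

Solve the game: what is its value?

-37/16

Row minima: R1 → -8, R2 → -4; maximin = -4.
Column maxima: L → -1, R → 5; minimax = -1.
-4 ≠ -1, so there is no saddle point; optimal play is mixed.
Let Player I play R1 with probability p. Expected payoff against L: (-1)p + (-4)(1−p) = 3p − 4; against R: (-8)p + 5(1−p) = −13p + 5.
Setting these equal: 3p − 4 = −13p + 5 ⇒ 16p = 9 ⇒ p = 9/16, and the value is (3)·(9/16) − 4 = -37/16.
For Player II: with q = P(L), equating R1's and R2's payoffs gives 7q − 8 = −9q + 5 ⇒ q = 13/16.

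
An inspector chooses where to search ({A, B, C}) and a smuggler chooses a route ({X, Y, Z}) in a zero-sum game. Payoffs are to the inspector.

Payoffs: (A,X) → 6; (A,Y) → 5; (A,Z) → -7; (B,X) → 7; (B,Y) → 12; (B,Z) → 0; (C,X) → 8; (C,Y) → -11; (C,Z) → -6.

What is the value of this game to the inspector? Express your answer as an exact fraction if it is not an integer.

Row minima: A → -7, B → 0, C → -11; maximin = 0.
Column maxima: X → 8, Y → 12, Z → 0; minimax = 0.
Since maximin = minimax = 0, there is a saddle point and the value is 0.

0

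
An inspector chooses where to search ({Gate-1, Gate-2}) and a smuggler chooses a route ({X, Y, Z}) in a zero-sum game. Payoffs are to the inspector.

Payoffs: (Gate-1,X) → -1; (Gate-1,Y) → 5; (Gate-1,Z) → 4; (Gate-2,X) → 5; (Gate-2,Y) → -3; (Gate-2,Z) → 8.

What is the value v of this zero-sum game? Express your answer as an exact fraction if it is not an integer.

11/7

Row minima: Gate-1 → -1, Gate-2 → -3; maximin = -1.
Column maxima: X → 5, Y → 5, Z → 8; minimax = 5.
-1 ≠ 5, so there is no saddle point; optimal play is mixed.
Z is strictly dominated by X (it gives the inspector strictly more in every row), so the smuggler never plays it.
On the remaining 2×2 (Gate-1, Gate-2 vs X, Y):
Let the inspector play Gate-1 with probability p. Expected payoff against X: (-1)p + 5(1−p) = −6p + 5; against Y: 5p + (-3)(1−p) = 8p − 3.
Setting these equal: −6p + 5 = 8p − 3 ⇒ −14p = -8 ⇒ p = 4/7, and the value is (-6)·(4/7) + 5 = 11/7.
For the smuggler: with q = P(X), equating Gate-1's and Gate-2's payoffs gives −6q + 5 = 8q − 3 ⇒ q = 4/7.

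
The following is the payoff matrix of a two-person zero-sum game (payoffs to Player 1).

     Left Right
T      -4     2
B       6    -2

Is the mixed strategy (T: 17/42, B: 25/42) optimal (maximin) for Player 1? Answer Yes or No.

Against Left this mix gives (17/42)·(-4) + (25/42)·6 = 41/21.
Against Right this mix gives (17/42)·2 + (25/42)·(-2) = -8/21.
Player 2 will play Right, holding Player 1 to -8/21. Shifting weight toward the row that does better against Right would raise this floor (the equalizing mix achieves 2/7 against both Right and Left), so the proposed strategy is not optimal.

No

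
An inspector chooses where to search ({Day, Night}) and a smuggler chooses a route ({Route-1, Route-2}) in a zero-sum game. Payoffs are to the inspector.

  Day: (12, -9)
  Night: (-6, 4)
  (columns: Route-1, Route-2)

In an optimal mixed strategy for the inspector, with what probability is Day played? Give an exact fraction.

10/31

Row minima: Day → -9, Night → -6; maximin = -6.
Column maxima: Route-1 → 12, Route-2 → 4; minimax = 4.
-6 ≠ 4, so there is no saddle point; optimal play is mixed.
Let the inspector play Day with probability p. Expected payoff against Route-1: 12p + (-6)(1−p) = 18p − 6; against Route-2: (-9)p + 4(1−p) = −13p + 4.
Setting these equal: 18p − 6 = −13p + 4 ⇒ 31p = 10 ⇒ p = 10/31, and the value is (18)·(10/31) − 6 = -6/31.
For the smuggler: with q = P(Route-1), equating Day's and Night's payoffs gives 21q − 9 = −10q + 4 ⇒ q = 13/31.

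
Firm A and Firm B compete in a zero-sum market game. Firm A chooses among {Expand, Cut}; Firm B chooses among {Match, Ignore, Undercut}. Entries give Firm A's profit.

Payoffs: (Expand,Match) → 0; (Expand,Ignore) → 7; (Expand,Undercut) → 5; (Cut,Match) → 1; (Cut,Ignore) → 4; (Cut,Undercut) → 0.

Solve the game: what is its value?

Row minima: Expand → 0, Cut → 0; maximin = 0.
Column maxima: Match → 1, Ignore → 7, Undercut → 5; minimax = 1.
0 ≠ 1, so there is no saddle point; optimal play is mixed.
Ignore is strictly dominated by Match (it gives Firm A strictly more in every row), so Firm B never plays it.
On the remaining 2×2 (Expand, Cut vs Match, Undercut):
Let Firm A play Expand with probability p. Expected payoff against Match: 0p + 1(1−p) = −p + 1; against Undercut: 5p + 0(1−p) = 5p.
Setting these equal: −p + 1 = 5p ⇒ −6p = -1 ⇒ p = 1/6, and the value is (-1)·(1/6) + 1 = 5/6.
For Firm B: with q = P(Match), equating Expand's and Cut's payoffs gives −5q + 5 = q ⇒ q = 5/6.

5/6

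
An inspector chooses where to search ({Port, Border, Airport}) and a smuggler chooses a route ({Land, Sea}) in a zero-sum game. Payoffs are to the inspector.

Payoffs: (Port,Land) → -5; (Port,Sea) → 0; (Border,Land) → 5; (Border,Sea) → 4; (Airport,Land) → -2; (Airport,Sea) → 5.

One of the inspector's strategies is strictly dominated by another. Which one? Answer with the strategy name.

Border gives a strictly higher payoff than Port against every column: 5 > -5, 4 > 0.
So Port is strictly dominated and the inspector never plays it.

Port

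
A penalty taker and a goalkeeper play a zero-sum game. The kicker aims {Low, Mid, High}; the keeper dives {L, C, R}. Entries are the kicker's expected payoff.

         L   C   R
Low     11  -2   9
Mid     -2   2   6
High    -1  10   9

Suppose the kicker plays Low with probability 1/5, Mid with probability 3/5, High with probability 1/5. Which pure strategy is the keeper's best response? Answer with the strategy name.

L

If the keeper plays L, the kicker's expected payoff is (1/5)·11 + (3/5)·(-2) + (1/5)·(-1) = 4/5.
If the keeper plays C, the kicker's expected payoff is (1/5)·(-2) + (3/5)·2 + (1/5)·10 = 14/5.
If the keeper plays R, the kicker's expected payoff is (1/5)·9 + (3/5)·6 + (1/5)·9 = 36/5.
The keeper minimizes the kicker's payoff; the smallest is 4/5, so the best response is L.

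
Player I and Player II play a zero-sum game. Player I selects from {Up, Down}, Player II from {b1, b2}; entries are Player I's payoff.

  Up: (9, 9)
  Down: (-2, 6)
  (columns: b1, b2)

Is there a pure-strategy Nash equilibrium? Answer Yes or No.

Row minima: Up → 9, Down → -2; maximin = 9.
Column maxima: b1 → 9, b2 → 9; minimax = 9.
maximin = minimax = 9, so a saddle point exists.

Yes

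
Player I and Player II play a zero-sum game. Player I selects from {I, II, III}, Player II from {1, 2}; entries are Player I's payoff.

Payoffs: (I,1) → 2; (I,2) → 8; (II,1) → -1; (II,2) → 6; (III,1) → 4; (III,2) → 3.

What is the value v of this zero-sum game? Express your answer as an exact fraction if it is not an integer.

Row minima: I → 2, II → -1, III → 3; maximin = 3.
Column maxima: 1 → 4, 2 → 8; minimax = 4.
3 ≠ 4, so there is no saddle point; optimal play is mixed.
II is strictly dominated by I, so Player I never plays it.
On the remaining 2×2 (I, III vs 1, 2):
Let Player I play I with probability p. Expected payoff against 1: 2p + 4(1−p) = −2p + 4; against 2: 8p + 3(1−p) = 5p + 3.
Setting these equal: −2p + 4 = 5p + 3 ⇒ −7p = -1 ⇒ p = 1/7, and the value is (-2)·(1/7) + 4 = 26/7.
For Player II: with q = P(1), equating I's and III's payoffs gives −6q + 8 = q + 3 ⇒ q = 5/7.

26/7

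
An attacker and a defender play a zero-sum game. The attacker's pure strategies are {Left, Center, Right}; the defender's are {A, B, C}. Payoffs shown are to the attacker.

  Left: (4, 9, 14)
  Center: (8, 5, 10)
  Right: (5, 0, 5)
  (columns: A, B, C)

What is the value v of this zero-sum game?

13/2

Row minima: Left → 4, Center → 5, Right → 0; maximin = 5.
Column maxima: A → 8, B → 9, C → 14; minimax = 8.
5 ≠ 8, so there is no saddle point; optimal play is mixed.
Right is strictly dominated by Center, so the attacker never plays it.
With Right eliminated, C is strictly dominated by A (it gives the attacker strictly more in every remaining row), so the defender never plays it.
On the remaining 2×2 (Left, Center vs A, B):
Let the attacker play Left with probability p. Expected payoff against A: 4p + 8(1−p) = −4p + 8; against B: 9p + 5(1−p) = 4p + 5.
Setting these equal: −4p + 8 = 4p + 5 ⇒ −8p = -3 ⇒ p = 3/8, and the value is (-4)·(3/8) + 8 = 13/2.
For the defender: with q = P(A), equating Left's and Center's payoffs gives −5q + 9 = 3q + 5 ⇒ q = 1/2.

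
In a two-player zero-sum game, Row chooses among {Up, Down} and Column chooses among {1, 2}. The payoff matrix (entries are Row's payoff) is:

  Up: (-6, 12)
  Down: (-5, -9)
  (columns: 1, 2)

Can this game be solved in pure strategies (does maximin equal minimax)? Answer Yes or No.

No

Row minima: Up → -6, Down → -9; maximin = -6.
Column maxima: 1 → -5, 2 → 12; minimax = -5.
-6 ≠ -5, so no pure-strategy equilibrium exists.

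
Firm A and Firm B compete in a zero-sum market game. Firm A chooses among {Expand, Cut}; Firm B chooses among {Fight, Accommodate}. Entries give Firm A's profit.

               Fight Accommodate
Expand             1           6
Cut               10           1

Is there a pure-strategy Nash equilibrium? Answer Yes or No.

No

Row minima: Expand → 1, Cut → 1; maximin = 1.
Column maxima: Fight → 10, Accommodate → 6; minimax = 6.
1 ≠ 6, so no pure-strategy equilibrium exists.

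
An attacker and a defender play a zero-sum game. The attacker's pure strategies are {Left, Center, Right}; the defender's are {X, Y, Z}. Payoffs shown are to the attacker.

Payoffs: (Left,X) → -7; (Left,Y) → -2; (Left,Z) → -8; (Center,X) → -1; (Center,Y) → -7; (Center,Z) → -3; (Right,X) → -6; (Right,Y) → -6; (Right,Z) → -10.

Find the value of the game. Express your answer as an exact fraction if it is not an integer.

Row minima: Left → -8, Center → -7, Right → -10; maximin = -7.
Column maxima: X → -1, Y → -2, Z → -3; minimax = -3.
-7 ≠ -3, so there is no saddle point; optimal play is mixed.
X is strictly dominated by Z (it gives the attacker strictly more in every row), so the defender never plays it.
With X eliminated, Right is strictly dominated by Left (Left gives the attacker strictly more in every remaining column), so the attacker never plays it.
On the remaining 2×2 (Left, Center vs Y, Z):
Let the attacker play Left with probability p. Expected payoff against Y: (-2)p + (-7)(1−p) = 5p − 7; against Z: (-8)p + (-3)(1−p) = −5p − 3.
Setting these equal: 5p − 7 = −5p − 3 ⇒ 10p = 4 ⇒ p = 2/5, and the value is (5)·(2/5) − 7 = -5.
For the defender: with q = P(Y), equating Left's and Center's payoffs gives 6q − 8 = −4q − 3 ⇒ q = 1/2.

-5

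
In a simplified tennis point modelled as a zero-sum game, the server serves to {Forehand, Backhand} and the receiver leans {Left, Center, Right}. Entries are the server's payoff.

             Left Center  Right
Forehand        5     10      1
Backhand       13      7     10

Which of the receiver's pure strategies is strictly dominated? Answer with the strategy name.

Right holds the server's payoff strictly below Left in every row: 1 < 5, 10 < 13.
So Left is strictly dominated for the receiver.

Left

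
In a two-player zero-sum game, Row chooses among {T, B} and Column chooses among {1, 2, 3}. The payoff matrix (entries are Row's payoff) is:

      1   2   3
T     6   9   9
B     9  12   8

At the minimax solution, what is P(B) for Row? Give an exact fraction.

3/4

Row minima: T → 6, B → 8; maximin = 8.
Column maxima: 1 → 9, 2 → 12, 3 → 9; minimax = 9.
8 ≠ 9, so there is no saddle point; optimal play is mixed.
2 is strictly dominated by 1 (it gives Row strictly more in every row), so Column never plays it.
On the remaining 2×2 (T, B vs 1, 3):
Let Row play T with probability p. Expected payoff against 1: 6p + 9(1−p) = −3p + 9; against 3: 9p + 8(1−p) = p + 8.
Setting these equal: −3p + 9 = p + 8 ⇒ −4p = -1 ⇒ p = 1/4, and the value is (-3)·(1/4) + 9 = 33/4.
For Column: with q = P(1), equating T's and B's payoffs gives −3q + 9 = q + 8 ⇒ q = 1/4.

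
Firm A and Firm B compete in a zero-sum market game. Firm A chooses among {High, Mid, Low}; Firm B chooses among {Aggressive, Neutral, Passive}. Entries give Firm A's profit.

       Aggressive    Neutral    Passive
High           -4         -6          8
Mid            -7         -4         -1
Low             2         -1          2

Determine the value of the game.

-1

Row minima: High → -6, Mid → -7, Low → -1; maximin = -1.
Column maxima: Aggressive → 2, Neutral → -1, Passive → 8; minimax = -1.
Since maximin = minimax = -1, there is a saddle point and the value is -1.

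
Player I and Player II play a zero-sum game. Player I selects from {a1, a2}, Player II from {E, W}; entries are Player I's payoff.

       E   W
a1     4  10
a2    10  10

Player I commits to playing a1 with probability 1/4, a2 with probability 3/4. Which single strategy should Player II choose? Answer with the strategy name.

If Player II plays E, Player I's expected payoff is (1/4)·4 + (3/4)·10 = 17/2.
If Player II plays W, Player I's expected payoff is (1/4)·10 + (3/4)·10 = 10.
Player II minimizes Player I's payoff; the smallest is 17/2, so the best response is E.

E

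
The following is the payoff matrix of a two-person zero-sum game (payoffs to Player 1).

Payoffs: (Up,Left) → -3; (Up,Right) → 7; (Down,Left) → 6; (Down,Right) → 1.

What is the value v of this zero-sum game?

Row minima: Up → -3, Down → 1; maximin = 1.
Column maxima: Left → 6, Right → 7; minimax = 6.
1 ≠ 6, so there is no saddle point; optimal play is mixed.
Let Player 1 play Up with probability p. Expected payoff against Left: (-3)p + 6(1−p) = −9p + 6; against Right: 7p + 1(1−p) = 6p + 1.
Setting these equal: −9p + 6 = 6p + 1 ⇒ −15p = -5 ⇒ p = 1/3, and the value is (-9)·(1/3) + 6 = 3.
For Player 2: with q = P(Left), equating Up's and Down's payoffs gives −10q + 7 = 5q + 1 ⇒ q = 2/5.

3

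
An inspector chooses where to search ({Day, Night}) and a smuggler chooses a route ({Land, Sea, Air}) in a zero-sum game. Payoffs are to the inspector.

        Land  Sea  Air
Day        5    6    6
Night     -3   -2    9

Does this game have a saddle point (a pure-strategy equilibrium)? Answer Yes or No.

Row minima: Day → 5, Night → -3; maximin = 5.
Column maxima: Land → 5, Sea → 6, Air → 9; minimax = 5.
maximin = minimax = 5, so a saddle point exists.

Yes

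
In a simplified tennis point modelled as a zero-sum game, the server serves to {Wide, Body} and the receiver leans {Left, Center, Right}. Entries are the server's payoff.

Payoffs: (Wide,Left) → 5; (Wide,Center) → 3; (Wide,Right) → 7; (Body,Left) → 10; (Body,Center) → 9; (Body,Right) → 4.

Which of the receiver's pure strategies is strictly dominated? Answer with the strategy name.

Left

Center holds the server's payoff strictly below Left in every row: 3 < 5, 9 < 10.
So Left is strictly dominated for the receiver.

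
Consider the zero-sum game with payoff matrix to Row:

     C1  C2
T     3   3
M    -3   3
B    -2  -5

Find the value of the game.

3

Row minima: T → 3, M → -3, B → -5; maximin = 3.
Column maxima: C1 → 3, C2 → 3; minimax = 3.
Since maximin = minimax = 3, there is a saddle point and the value is 3.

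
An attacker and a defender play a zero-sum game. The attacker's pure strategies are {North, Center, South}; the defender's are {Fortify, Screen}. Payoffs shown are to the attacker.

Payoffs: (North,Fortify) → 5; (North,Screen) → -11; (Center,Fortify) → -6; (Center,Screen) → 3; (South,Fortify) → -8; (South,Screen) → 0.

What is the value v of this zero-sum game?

-51/25

Row minima: North → -11, Center → -6, South → -8; maximin = -6.
Column maxima: Fortify → 5, Screen → 3; minimax = 3.
-6 ≠ 3, so there is no saddle point; optimal play is mixed.
South is strictly dominated by Center, so the attacker never plays it.
On the remaining 2×2 (North, Center vs Fortify, Screen):
Let the attacker play North with probability p. Expected payoff against Fortify: 5p + (-6)(1−p) = 11p − 6; against Screen: (-11)p + 3(1−p) = −14p + 3.
Setting these equal: 11p − 6 = −14p + 3 ⇒ 25p = 9 ⇒ p = 9/25, and the value is (11)·(9/25) − 6 = -51/25.
For the defender: with q = P(Fortify), equating North's and Center's payoffs gives 16q − 11 = −9q + 3 ⇒ q = 14/25.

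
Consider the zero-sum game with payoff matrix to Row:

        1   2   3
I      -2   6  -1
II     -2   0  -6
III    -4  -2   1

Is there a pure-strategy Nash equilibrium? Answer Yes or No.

Yes

Row minima: I → -2, II → -6, III → -4; maximin = -2.
Column maxima: 1 → -2, 2 → 6, 3 → 1; minimax = -2.
maximin = minimax = -2, so a saddle point exists.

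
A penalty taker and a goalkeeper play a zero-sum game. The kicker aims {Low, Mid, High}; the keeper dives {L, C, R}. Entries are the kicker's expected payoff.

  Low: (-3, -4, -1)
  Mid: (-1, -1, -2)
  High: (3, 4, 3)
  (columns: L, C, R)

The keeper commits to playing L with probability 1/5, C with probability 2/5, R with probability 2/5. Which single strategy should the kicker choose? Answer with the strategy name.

High

Expected payoff of Low: (1/5)·(-3) + (2/5)·(-4) + (2/5)·(-1) = -13/5.
Expected payoff of Mid: (1/5)·(-1) + (2/5)·(-1) + (2/5)·(-2) = -7/5.
Expected payoff of High: (1/5)·3 + (2/5)·4 + (2/5)·3 = 17/5.
The largest is 17/5, so the kicker's best response is High.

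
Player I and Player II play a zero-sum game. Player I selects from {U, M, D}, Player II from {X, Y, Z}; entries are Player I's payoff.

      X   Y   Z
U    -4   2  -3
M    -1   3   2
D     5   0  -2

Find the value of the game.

Row minima: U → -4, M → -1, D → -2; maximin = -1.
Column maxima: X → 5, Y → 3, Z → 2; minimax = 2.
-1 ≠ 2, so there is no saddle point; optimal play is mixed.
U is strictly dominated by M, so Player I never plays it.
Y is strictly dominated by Z (it gives Player I strictly more in every row), so Player II never plays it.
On the remaining 2×2 (M, D vs X, Z):
Let Player I play M with probability p. Expected payoff against X: (-1)p + 5(1−p) = −6p + 5; against Z: 2p + (-2)(1−p) = 4p − 2.
Setting these equal: −6p + 5 = 4p − 2 ⇒ −10p = -7 ⇒ p = 7/10, and the value is (-6)·(7/10) + 5 = 4/5.
For Player II: with q = P(X), equating M's and D's payoffs gives −3q + 2 = 7q − 2 ⇒ q = 2/5.

4/5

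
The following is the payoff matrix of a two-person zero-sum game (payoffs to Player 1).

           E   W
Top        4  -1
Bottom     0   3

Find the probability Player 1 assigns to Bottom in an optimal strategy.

Row minima: Top → -1, Bottom → 0; maximin = 0.
Column maxima: E → 4, W → 3; minimax = 3.
0 ≠ 3, so there is no saddle point; optimal play is mixed.
Let Player 1 play Top with probability p. Expected payoff against E: 4p + 0(1−p) = 4p; against W: (-1)p + 3(1−p) = −4p + 3.
Setting these equal: 4p = −4p + 3 ⇒ 8p = 3 ⇒ p = 3/8, and the value is (4)·(3/8) = 3/2.
For Player 2: with q = P(E), equating Top's and Bottom's payoffs gives 5q − 1 = −3q + 3 ⇒ q = 1/2.

5/8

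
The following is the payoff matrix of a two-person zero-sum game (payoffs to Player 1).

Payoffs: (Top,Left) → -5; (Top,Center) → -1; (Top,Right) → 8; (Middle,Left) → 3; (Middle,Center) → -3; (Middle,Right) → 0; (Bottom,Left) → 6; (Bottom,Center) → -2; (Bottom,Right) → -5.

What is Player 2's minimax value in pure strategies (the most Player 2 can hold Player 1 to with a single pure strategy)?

Column maxima: Left → 6, Center → -1, Right → 8.
The smallest of these is -1.

-1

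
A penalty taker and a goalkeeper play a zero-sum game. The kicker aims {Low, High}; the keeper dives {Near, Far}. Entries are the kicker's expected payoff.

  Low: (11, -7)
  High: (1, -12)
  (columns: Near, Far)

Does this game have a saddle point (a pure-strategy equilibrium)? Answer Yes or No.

Yes

Row minima: Low → -7, High → -12; maximin = -7.
Column maxima: Near → 11, Far → -7; minimax = -7.
maximin = minimax = -7, so a saddle point exists.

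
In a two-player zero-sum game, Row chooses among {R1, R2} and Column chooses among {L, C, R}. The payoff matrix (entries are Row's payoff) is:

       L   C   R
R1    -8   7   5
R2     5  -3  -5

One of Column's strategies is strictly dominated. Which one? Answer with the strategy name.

C

R holds Row's payoff strictly below C in every row: 5 < 7, -5 < -3.
So C is strictly dominated for Column.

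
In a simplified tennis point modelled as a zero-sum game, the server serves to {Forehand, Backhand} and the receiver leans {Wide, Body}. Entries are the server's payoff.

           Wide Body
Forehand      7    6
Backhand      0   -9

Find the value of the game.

Row minima: Forehand → 6, Backhand → -9; maximin = 6.
Column maxima: Wide → 7, Body → 6; minimax = 6.
Since maximin = minimax = 6, there is a saddle point and the value is 6.

6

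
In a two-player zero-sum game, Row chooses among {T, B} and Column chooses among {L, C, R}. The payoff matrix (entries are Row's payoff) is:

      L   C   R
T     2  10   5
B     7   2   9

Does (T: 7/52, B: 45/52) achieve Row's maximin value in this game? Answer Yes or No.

Against L this mix gives (7/52)·2 + (45/52)·7 = 329/52.
Against C this mix gives (7/52)·10 + (45/52)·2 = 40/13.
Against R this mix gives (7/52)·5 + (45/52)·9 = 110/13.
Column will play C, holding Row to 40/13. Shifting weight toward the row that does better against C would raise this floor (the equalizing mix achieves 66/13 against both C and L), so the proposed strategy is not optimal.

No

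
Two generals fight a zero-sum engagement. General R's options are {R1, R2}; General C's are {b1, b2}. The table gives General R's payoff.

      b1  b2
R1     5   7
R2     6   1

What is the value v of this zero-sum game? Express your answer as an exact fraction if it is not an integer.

Row minima: R1 → 5, R2 → 1; maximin = 5.
Column maxima: b1 → 6, b2 → 7; minimax = 6.
5 ≠ 6, so there is no saddle point; optimal play is mixed.
Let General R play R1 with probability p. Expected payoff against b1: 5p + 6(1−p) = −p + 6; against b2: 7p + 1(1−p) = 6p + 1.
Setting these equal: −p + 6 = 6p + 1 ⇒ −7p = -5 ⇒ p = 5/7, and the value is (-1)·(5/7) + 6 = 37/7.
For General C: with q = P(b1), equating R1's and R2's payoffs gives −2q + 7 = 5q + 1 ⇒ q = 6/7.

37/7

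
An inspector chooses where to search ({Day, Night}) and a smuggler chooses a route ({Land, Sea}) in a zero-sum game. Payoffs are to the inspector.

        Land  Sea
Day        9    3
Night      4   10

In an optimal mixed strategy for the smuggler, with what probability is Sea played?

5/12

Row minima: Day → 3, Night → 4; maximin = 4.
Column maxima: Land → 9, Sea → 10; minimax = 9.
4 ≠ 9, so there is no saddle point; optimal play is mixed.
Let the inspector play Day with probability p. Expected payoff against Land: 9p + 4(1−p) = 5p + 4; against Sea: 3p + 10(1−p) = −7p + 10.
Setting these equal: 5p + 4 = −7p + 10 ⇒ 12p = 6 ⇒ p = 1/2, and the value is (5)·(1/2) + 4 = 13/2.
For the smuggler: with q = P(Land), equating Day's and Night's payoffs gives 6q + 3 = −6q + 10 ⇒ q = 7/12.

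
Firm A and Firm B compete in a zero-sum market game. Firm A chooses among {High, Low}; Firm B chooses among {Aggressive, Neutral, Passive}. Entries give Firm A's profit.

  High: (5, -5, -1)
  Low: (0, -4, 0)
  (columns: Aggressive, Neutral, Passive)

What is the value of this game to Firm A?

-4

Row minima: High → -5, Low → -4; maximin = -4.
Column maxima: Aggressive → 5, Neutral → -4, Passive → 0; minimax = -4.
Since maximin = minimax = -4, there is a saddle point and the value is -4.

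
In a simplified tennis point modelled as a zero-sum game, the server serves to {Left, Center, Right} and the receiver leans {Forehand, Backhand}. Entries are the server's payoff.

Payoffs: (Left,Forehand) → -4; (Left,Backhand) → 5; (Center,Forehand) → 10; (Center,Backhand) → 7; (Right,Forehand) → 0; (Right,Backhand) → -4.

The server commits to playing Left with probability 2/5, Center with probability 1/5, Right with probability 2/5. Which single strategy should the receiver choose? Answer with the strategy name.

If the receiver plays Forehand, the server's expected payoff is (2/5)·(-4) + (1/5)·10 + (2/5)·0 = 2/5.
If the receiver plays Backhand, the server's expected payoff is (2/5)·5 + (1/5)·7 + (2/5)·(-4) = 9/5.
The receiver minimizes the server's payoff; the smallest is 2/5, so the best response is Forehand.

Forehand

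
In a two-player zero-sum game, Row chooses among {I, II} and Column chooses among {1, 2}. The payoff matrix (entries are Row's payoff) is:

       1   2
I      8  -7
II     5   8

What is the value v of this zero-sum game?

11/2

Row minima: I → -7, II → 5; maximin = 5.
Column maxima: 1 → 8, 2 → 8; minimax = 8.
5 ≠ 8, so there is no saddle point; optimal play is mixed.
Let Row play I with probability p. Expected payoff against 1: 8p + 5(1−p) = 3p + 5; against 2: (-7)p + 8(1−p) = −15p + 8.
Setting these equal: 3p + 5 = −15p + 8 ⇒ 18p = 3 ⇒ p = 1/6, and the value is (3)·(1/6) + 5 = 11/2.
For Column: with q = P(1), equating I's and II's payoffs gives 15q − 7 = −3q + 8 ⇒ q = 5/6.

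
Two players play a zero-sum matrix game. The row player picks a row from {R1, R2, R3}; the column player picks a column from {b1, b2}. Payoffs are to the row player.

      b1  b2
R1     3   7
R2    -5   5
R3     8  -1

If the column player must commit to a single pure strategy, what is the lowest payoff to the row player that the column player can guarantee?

7

Column maxima: b1 → 8, b2 → 7.
The smallest of these is 7.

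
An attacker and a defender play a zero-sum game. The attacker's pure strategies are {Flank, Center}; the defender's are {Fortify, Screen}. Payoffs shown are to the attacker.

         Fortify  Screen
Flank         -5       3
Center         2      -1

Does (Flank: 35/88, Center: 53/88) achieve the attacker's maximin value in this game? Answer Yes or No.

Against Fortify this mix gives (35/88)·(-5) + (53/88)·2 = -69/88.
Against Screen this mix gives (35/88)·3 + (53/88)·(-1) = 13/22.
The defender will play Fortify, holding the attacker to -69/88. Shifting weight toward the row that does better against Fortify would raise this floor (the equalizing mix achieves 1/11 against both Fortify and Screen), so the proposed strategy is not optimal.

No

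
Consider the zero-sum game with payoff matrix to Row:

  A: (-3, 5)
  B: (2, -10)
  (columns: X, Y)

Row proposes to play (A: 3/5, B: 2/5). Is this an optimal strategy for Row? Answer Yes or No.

Against X this mix gives (3/5)·(-3) + (2/5)·2 = -1.
Against Y this mix gives (3/5)·5 + (2/5)·(-10) = -1.
All of Column's active replies (X, Y) yield -1, and no column does worse for Row. The mix makes Column indifferent and guarantees -1, so it is optimal.

Yes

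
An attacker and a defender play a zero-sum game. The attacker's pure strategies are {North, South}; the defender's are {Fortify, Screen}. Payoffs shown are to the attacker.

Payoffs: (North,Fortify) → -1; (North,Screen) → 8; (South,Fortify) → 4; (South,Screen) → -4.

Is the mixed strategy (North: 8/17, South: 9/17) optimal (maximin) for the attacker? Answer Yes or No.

Yes

Against Fortify this mix gives (8/17)·(-1) + (9/17)·4 = 28/17.
Against Screen this mix gives (8/17)·8 + (9/17)·(-4) = 28/17.
All of the defender's active replies (Fortify, Screen) yield 28/17, and no column does worse for the attacker. The mix makes the defender indifferent and guarantees 28/17, so it is optimal.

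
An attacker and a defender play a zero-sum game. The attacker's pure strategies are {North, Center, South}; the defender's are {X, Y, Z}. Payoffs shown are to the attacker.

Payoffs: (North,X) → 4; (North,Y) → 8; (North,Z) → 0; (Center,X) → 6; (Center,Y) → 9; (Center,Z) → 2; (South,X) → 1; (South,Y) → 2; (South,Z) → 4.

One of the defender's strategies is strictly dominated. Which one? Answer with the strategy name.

X holds the attacker's payoff strictly below Y in every row: 4 < 8, 6 < 9, 1 < 2.
So Y is strictly dominated for the defender.

Y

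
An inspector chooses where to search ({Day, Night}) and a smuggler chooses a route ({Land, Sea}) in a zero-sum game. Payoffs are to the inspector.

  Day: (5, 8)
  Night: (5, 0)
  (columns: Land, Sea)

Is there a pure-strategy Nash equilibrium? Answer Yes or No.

Yes

Row minima: Day → 5, Night → 0; maximin = 5.
Column maxima: Land → 5, Sea → 8; minimax = 5.
maximin = minimax = 5, so a saddle point exists.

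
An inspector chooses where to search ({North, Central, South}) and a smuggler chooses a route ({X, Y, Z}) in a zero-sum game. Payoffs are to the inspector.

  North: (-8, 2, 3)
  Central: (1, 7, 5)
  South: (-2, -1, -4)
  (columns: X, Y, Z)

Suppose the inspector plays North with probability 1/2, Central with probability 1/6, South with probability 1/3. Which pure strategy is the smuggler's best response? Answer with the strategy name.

If the smuggler plays X, the inspector's expected payoff is (1/2)·(-8) + (1/6)·1 + (1/3)·(-2) = -9/2.
If the smuggler plays Y, the inspector's expected payoff is (1/2)·2 + (1/6)·7 + (1/3)·(-1) = 11/6.
If the smuggler plays Z, the inspector's expected payoff is (1/2)·3 + (1/6)·5 + (1/3)·(-4) = 1.
The smuggler minimizes the inspector's payoff; the smallest is -9/2, so the best response is X.

X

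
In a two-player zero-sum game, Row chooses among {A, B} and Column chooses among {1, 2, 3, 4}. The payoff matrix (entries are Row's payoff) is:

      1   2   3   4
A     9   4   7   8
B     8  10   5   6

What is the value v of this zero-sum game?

25/4

Row minima: A → 4, B → 5; maximin = 5.
Column maxima: 1 → 9, 2 → 10, 3 → 7, 4 → 8; minimax = 7.
5 ≠ 7, so there is no saddle point; optimal play is mixed.
1 is strictly dominated by 3 (it gives Row strictly more in every row), so Column never plays it.
4 is strictly dominated by 3 (it gives Row strictly more in every row), so Column never plays it.
On the remaining 2×2 (A, B vs 2, 3):
Let Row play A with probability p. Expected payoff against 2: 4p + 10(1−p) = −6p + 10; against 3: 7p + 5(1−p) = 2p + 5.
Setting these equal: −6p + 10 = 2p + 5 ⇒ −8p = -5 ⇒ p = 5/8, and the value is (-6)·(5/8) + 10 = 25/4.
For Column: with q = P(2), equating A's and B's payoffs gives −3q + 7 = 5q + 5 ⇒ q = 1/4.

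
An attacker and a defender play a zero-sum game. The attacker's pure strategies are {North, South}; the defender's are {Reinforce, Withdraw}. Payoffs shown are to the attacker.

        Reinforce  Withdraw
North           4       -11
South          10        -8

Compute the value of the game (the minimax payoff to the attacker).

Row minima: North → -11, South → -8; maximin = -8.
Column maxima: Reinforce → 10, Withdraw → -8; minimax = -8.
Since maximin = minimax = -8, there is a saddle point and the value is -8.

-8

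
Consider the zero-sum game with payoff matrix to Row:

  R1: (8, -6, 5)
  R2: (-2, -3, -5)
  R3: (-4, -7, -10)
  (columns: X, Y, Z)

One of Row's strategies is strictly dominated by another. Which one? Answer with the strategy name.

R3

R1 gives a strictly higher payoff than R3 against every column: 8 > -4, -6 > -7, 5 > -10.
So R3 is strictly dominated and Row never plays it.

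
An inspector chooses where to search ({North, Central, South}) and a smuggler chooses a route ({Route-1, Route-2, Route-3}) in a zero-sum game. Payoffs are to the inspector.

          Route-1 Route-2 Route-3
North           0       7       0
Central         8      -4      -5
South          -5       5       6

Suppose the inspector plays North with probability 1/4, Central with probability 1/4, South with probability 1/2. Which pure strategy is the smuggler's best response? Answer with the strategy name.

Route-1

If the smuggler plays Route-1, the inspector's expected payoff is (1/4)·0 + (1/4)·8 + (1/2)·(-5) = -1/2.
If the smuggler plays Route-2, the inspector's expected payoff is (1/4)·7 + (1/4)·(-4) + (1/2)·5 = 13/4.
If the smuggler plays Route-3, the inspector's expected payoff is (1/4)·0 + (1/4)·(-5) + (1/2)·6 = 7/4.
The smuggler minimizes the inspector's payoff; the smallest is -1/2, so the best response is Route-1.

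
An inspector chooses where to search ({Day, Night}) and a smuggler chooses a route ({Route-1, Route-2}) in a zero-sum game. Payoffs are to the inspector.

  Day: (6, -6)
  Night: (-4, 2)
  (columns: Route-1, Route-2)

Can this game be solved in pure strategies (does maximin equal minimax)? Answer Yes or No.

No

Row minima: Day → -6, Night → -4; maximin = -4.
Column maxima: Route-1 → 6, Route-2 → 2; minimax = 2.
-4 ≠ 2, so no pure-strategy equilibrium exists.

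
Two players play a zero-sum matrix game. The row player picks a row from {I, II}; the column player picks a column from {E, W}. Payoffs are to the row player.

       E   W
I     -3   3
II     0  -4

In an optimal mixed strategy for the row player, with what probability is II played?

3/5

Row minima: I → -3, II → -4; maximin = -3.
Column maxima: E → 0, W → 3; minimax = 0.
-3 ≠ 0, so there is no saddle point; optimal play is mixed.
Let the row player play I with probability p. Expected payoff against E: (-3)p + 0(1−p) = −3p; against W: 3p + (-4)(1−p) = 7p − 4.
Setting these equal: −3p = 7p − 4 ⇒ −10p = -4 ⇒ p = 2/5, and the value is (-3)·(2/5) = -6/5.
For the column player: with q = P(E), equating I's and II's payoffs gives −6q + 3 = 4q − 4 ⇒ q = 7/10.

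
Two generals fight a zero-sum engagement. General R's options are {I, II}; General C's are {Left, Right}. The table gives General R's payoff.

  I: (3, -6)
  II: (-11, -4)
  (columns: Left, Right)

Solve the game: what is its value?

-39/8

Row minima: I → -6, II → -11; maximin = -6.
Column maxima: Left → 3, Right → -4; minimax = -4.
-6 ≠ -4, so there is no saddle point; optimal play is mixed.
Let General R play I with probability p. Expected payoff against Left: 3p + (-11)(1−p) = 14p − 11; against Right: (-6)p + (-4)(1−p) = −2p − 4.
Setting these equal: 14p − 11 = −2p − 4 ⇒ 16p = 7 ⇒ p = 7/16, and the value is (14)·(7/16) − 11 = -39/8.
For General C: with q = P(Left), equating I's and II's payoffs gives 9q − 6 = −7q − 4 ⇒ q = 1/8.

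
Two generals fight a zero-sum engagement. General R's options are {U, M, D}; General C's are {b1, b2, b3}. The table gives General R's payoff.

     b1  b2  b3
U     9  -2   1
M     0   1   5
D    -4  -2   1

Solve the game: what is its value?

3/4

Row minima: U → -2, M → 0, D → -4; maximin = 0.
Column maxima: b1 → 9, b2 → 1, b3 → 5; minimax = 1.
0 ≠ 1, so there is no saddle point; optimal play is mixed.
D is strictly dominated by M, so General R never plays it.
b3 is strictly dominated by b2 (it gives General R strictly more in every row), so General C never plays it.
On the remaining 2×2 (U, M vs b1, b2):
Let General R play U with probability p. Expected payoff against b1: 9p + 0(1−p) = 9p; against b2: (-2)p + 1(1−p) = −3p + 1.
Setting these equal: 9p = −3p + 1 ⇒ 12p = 1 ⇒ p = 1/12, and the value is (9)·(1/12) = 3/4.
For General C: with q = P(b1), equating U's and M's payoffs gives 11q − 2 = −q + 1 ⇒ q = 1/4.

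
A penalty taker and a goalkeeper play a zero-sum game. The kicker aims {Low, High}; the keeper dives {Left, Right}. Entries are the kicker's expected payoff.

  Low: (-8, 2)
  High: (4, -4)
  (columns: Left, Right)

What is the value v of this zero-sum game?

Row minima: Low → -8, High → -4; maximin = -4.
Column maxima: Left → 4, Right → 2; minimax = 2.
-4 ≠ 2, so there is no saddle point; optimal play is mixed.
Let the kicker play Low with probability p. Expected payoff against Left: (-8)p + 4(1−p) = −12p + 4; against Right: 2p + (-4)(1−p) = 6p − 4.
Setting these equal: −12p + 4 = 6p − 4 ⇒ −18p = -8 ⇒ p = 4/9, and the value is (-12)·(4/9) + 4 = -4/3.
For the keeper: with q = P(Left), equating Low's and High's payoffs gives −10q + 2 = 8q − 4 ⇒ q = 1/3.

-4/3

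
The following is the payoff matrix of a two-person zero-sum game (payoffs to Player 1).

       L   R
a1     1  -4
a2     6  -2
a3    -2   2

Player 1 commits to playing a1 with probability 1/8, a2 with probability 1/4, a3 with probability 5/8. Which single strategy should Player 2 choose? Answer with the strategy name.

R

If Player 2 plays L, Player 1's expected payoff is (1/8)·1 + (1/4)·6 + (5/8)·(-2) = 3/8.
If Player 2 plays R, Player 1's expected payoff is (1/8)·(-4) + (1/4)·(-2) + (5/8)·2 = 1/4.
Player 2 minimizes Player 1's payoff; the smallest is 1/4, so the best response is R.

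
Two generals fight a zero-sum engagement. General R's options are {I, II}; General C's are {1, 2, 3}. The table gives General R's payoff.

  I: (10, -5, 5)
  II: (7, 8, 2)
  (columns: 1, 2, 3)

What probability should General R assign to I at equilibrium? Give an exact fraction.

3/8

Row minima: I → -5, II → 2; maximin = 2.
Column maxima: 1 → 10, 2 → 8, 3 → 5; minimax = 5.
2 ≠ 5, so there is no saddle point; optimal play is mixed.
1 is strictly dominated by 3 (it gives General R strictly more in every row), so General C never plays it.
On the remaining 2×2 (I, II vs 2, 3):
Let General R play I with probability p. Expected payoff against 2: (-5)p + 8(1−p) = −13p + 8; against 3: 5p + 2(1−p) = 3p + 2.
Setting these equal: −13p + 8 = 3p + 2 ⇒ −16p = -6 ⇒ p = 3/8, and the value is (-13)·(3/8) + 8 = 25/8.
For General C: with q = P(2), equating I's and II's payoffs gives −10q + 5 = 6q + 2 ⇒ q = 3/16.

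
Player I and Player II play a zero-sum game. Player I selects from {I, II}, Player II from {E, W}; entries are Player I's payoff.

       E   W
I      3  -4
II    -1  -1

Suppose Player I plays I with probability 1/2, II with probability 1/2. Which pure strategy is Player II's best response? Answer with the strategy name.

W

If Player II plays E, Player I's expected payoff is (1/2)·3 + (1/2)·(-1) = 1.
If Player II plays W, Player I's expected payoff is (1/2)·(-4) + (1/2)·(-1) = -5/2.
Player II minimizes Player I's payoff; the smallest is -5/2, so the best response is W.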